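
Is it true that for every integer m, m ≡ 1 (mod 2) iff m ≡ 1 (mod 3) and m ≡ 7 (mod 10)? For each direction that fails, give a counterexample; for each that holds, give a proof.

(⇒) This fails: m = 1 gives 1 ≡ 1 (mod 2) but 1 ≡ 1 (mod 10), so the conjunction on the right does not hold.

(⇐) Conversely, if m ≡ 1 (mod 3) and m ≡ 7 (mod 10), then by the Chinese remainder theorem m ≡ 7 (mod 30). Since 7 ≡ 1 (mod 2) and 2 ∣ 30, we get m ≡ 1 (mod 2).

Only the converse holds.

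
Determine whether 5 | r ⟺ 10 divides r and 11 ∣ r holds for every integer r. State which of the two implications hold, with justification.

The forward direction fails; the converse holds.

[⇐] Suppose 10 ∣ r and 11 ∣ r. Any common multiple of 10 and 11 is a multiple of their lcm; here gcd(10, 11) = 1, so lcm(10, 11) = 10·11 = 110, so 110 ∣ r. Since 5 ∣ 110, it follows that 5 ∣ r.

[⇒] This fails: take r = 5. Certainly 5 ∣ 5, but 10 ∤ 5.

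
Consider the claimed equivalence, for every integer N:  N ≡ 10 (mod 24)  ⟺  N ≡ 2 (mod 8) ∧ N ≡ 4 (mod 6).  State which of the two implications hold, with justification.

(←) If N ≡ 2 (mod 8) and N ≡ 4 (mod 6), then by the Chinese remainder theorem N ≡ 10 (mod 24). This is exactly N ≡ 10 (mod 24).

(→) Suppose N ≡ 10 (mod 24); write N = 24j + 10. Since 8 ∣ 24, reducing mod 8 gives N ≡ 10 ≡ 2 (mod 8); since 6 ∣ 24, reducing mod 6 gives N ≡ 10 ≡ 4 (mod 6).

The biconditional holds.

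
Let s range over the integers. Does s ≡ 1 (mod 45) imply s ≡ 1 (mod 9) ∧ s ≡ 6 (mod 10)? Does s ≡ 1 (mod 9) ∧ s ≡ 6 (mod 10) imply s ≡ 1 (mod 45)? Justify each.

Only the converse holds.

(⟹) This fails: s = 1 gives 1 ≡ 1 (mod 45) but 1 ≡ 1 (mod 10), so the conjunction on the right does not hold.

(⟸) Conversely, if s ≡ 1 (mod 9) and s ≡ 6 (mod 10), then by the Chinese remainder theorem s ≡ 46 (mod 90). Since 46 ≡ 1 (mod 45) and 45 ∣ 90, we get s ≡ 1 (mod 45).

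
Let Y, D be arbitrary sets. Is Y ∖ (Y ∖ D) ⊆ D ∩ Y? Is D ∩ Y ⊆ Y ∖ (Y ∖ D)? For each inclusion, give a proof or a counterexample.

(⟹) Let x ∈ Y ∖ (Y ∖ D). Then x ∈ Y ∩ D, from which x ∈ D ∩ Y.

(⟸) Let x ∈ D ∩ Y. Then x ∈ Y ∩ D, from which x ∈ Y ∖ (Y ∖ D).

Both inclusions hold; the sets are equal.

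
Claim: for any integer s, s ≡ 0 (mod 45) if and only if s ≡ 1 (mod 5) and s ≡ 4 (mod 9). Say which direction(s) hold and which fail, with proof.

Forward direction. This fails: s = 0 gives 0 ≡ 0 (mod 45) but 0 ≡ 0 (mod 5), so the conjunction on the right does not hold.

Converse. This fails: s = 31 satisfies both congruences on the right (31 ≡ 1 mod 5 and 31 ≡ 4 mod 9) yet 31 ≡ 31 (mod 45), not 0.

Neither direction holds.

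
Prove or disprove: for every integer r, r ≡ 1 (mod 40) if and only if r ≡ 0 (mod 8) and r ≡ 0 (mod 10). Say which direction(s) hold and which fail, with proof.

[⇒] This fails: r = 1 gives 1 ≡ 1 (mod 40) but 1 ≡ 1 (mod 8), so the conjunction on the right does not hold.

[⇐] This fails: r = 0 satisfies both congruences on the right (0 ≡ 0 mod 8 and 0 ≡ 0 mod 10) yet 0 ≡ 0 (mod 40), not 1.

(⇒) fails and (⇐) fails.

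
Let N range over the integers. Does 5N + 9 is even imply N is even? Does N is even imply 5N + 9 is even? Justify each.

Neither implication holds.

(→) This fails: N = 1 gives 5N + 9 = 14, which is even, but 1 is odd, not even.

(←) This also fails: N = 4 is even, but 5N + 9 = 29 is odd, not even.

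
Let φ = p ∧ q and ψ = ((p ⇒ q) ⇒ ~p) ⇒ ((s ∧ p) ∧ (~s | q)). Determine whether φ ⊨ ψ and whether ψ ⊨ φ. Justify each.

Both directions hold; the statement is true.

(⟹) Assume the antecedent. If p is true, the antecedent forces (p = T, q = T, s = F) or (p = T, q = T, s = T), and the consequent holds there. If p is false, the antecedent cannot hold. Either way the consequent holds.

(⟸) Assume the antecedent. If p is true, the antecedent forces (p = T, q = T, s = F) or (p = T, q = T, s = T), and p ∧ q holds there. If p is false, the antecedent cannot hold. Either way p ∧ q holds.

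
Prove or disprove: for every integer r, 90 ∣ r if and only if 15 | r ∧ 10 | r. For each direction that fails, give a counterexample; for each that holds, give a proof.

Only the forward direction holds.

(⇒) If 90 ∣ r, write r = 90q. Since 90 = 6·15, r = 15·(6q), so 15 ∣ r; and since 90 = 9·10, r = 10·(9q), so 10 ∣ r.

(⇐) This fails: take r = 30. Both 15 ∣ 30 and 10 ∣ 30, yet 30 is not a multiple of 90 (since 30 = 0·90 + 30), so 90 ∤ 30.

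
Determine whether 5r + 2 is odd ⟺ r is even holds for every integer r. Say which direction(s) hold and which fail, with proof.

Neither direction holds.

(→) This fails: r = 7 gives 5r + 2 = 37, which is odd, but 7 is odd, not even.

(←) This also fails: r = 0 is even, but 5r + 2 = 2 is even, not odd.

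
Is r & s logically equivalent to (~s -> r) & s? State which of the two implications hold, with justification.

(⇒) holds; (⇐) fails.

(⇒) Assume the antecedent. If s is true, (~s -> r) & s reduces to true regardless of the other variables. If s is false, the antecedent cannot hold. Either way (~s -> r) & s holds.

(⇐) This fails. Under s = T, r = F, the left side is false but the right side is true.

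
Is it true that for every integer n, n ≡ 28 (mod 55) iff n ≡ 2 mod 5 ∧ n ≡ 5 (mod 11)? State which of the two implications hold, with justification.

Neither implication holds.

Forward direction. This fails: n = 28 gives 28 ≡ 28 (mod 55) but 28 ≡ 3 (mod 5), so the conjunction on the right does not hold.

Converse. This fails: n = 27 satisfies both congruences on the right (27 ≡ 2 mod 5 and 27 ≡ 5 mod 11) yet 27 ≡ 27 (mod 55), not 28.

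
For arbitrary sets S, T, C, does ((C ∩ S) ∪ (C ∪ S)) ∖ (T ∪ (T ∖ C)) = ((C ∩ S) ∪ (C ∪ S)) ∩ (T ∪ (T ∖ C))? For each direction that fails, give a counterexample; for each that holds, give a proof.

(⊆) This inclusion fails. Take S = {1}, T = ∅, C = ∅; then 1 ∈ ((C ∩ S) ∪ (C ∪ S)) ∖ (T ∪ (T ∖ C)) but 1 ∉ ((C ∩ S) ∪ (C ∪ S)) ∩ (T ∪ (T ∖ C)).

(⊇) This inclusion fails. Take S = {1}, T = {1}, C = ∅; then 1 ∈ ((C ∩ S) ∪ (C ∪ S)) ∩ (T ∪ (T ∖ C)) but 1 ∉ ((C ∩ S) ∪ (C ∪ S)) ∖ (T ∪ (T ∖ C)).

Both inclusions fail.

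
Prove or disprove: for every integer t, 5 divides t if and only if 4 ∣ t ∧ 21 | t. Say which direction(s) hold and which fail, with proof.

[⇒] This fails: take t = 5. Certainly 5 ∣ 5, but 4 ∤ 5.

[⇐] This fails: take t = 84. Both 4 ∣ 84 and 21 ∣ 84, yet 84 is not a multiple of 5 (since 84 = 16·5 + 4), so 5 ∤ 84.

Both directions fail.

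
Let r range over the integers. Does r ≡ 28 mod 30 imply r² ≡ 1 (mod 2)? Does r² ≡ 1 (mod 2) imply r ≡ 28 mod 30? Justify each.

(⇒) This fails: take r = 28. Then 28 ≡ 28 (mod 30), but 28² = 784 ≡ 0 (mod 2), not 1.

(⇐) This fails: take r = 1. Then 1² = 1 ≡ 1 (mod 2), yet 1 ≡ 1 (mod 30), not 28.

(⇒) fails and (⇐) fails.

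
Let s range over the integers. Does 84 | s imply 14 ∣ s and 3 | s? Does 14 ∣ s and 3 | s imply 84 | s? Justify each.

[⇒] If 84 ∣ s, write s = 84q. Since 84 = 6·14, s = 14·(6q), so 14 ∣ s; and since 84 = 28·3, s = 3·(28q), so 3 ∣ s.

[⇐] This fails: take s = 42. Both 14 ∣ 42 and 3 ∣ 42, yet 42 is not a multiple of 84 (since 42 = 0·84 + 42), so 84 ∤ 42.

Only the forward implication holds.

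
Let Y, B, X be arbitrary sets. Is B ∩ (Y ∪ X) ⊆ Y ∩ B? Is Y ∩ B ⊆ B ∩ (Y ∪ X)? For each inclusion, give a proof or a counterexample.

The sets are not equal: only the reverse inclusion holds.

Reverse inclusion. Let x ∈ Y ∩ B. Then either x ∈ Y ∩ B and x ∉ X; or x ∈ Y ∩ B ∩ X. In each case x ∈ B ∩ (Y ∪ X), so Y ∩ B ⊆ B ∩ (Y ∪ X).

Forward inclusion. This inclusion fails. Take Y = ∅, B = {1}, X = {1}; then 1 ∈ B ∩ (Y ∪ X) but 1 ∉ Y ∩ B.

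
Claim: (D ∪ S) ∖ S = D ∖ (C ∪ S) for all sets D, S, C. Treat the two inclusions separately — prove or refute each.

(⟹) This inclusion fails. Take D = {1}, S = ∅, C = {1}; then 1 ∈ (D ∪ S) ∖ S but 1 ∉ D ∖ (C ∪ S).

(⟸) Let x ∈ D ∖ (C ∪ S). Then x ∈ D and x ∉ S, C, from which x ∈ (D ∪ S) ∖ S.

(⊆) fails; (⊇) holds.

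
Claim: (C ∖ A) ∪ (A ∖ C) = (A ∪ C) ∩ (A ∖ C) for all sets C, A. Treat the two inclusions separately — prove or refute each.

(⊆) This inclusion fails. Take C = {1}, A = ∅; then 1 ∈ (C ∖ A) ∪ (A ∖ C) but 1 ∉ (A ∪ C) ∩ (A ∖ C).

(⊇) Let x ∈ (A ∪ C) ∩ (A ∖ C). Then x ∈ A and x ∉ C, from which x ∈ (C ∖ A) ∪ (A ∖ C).

Only the reverse inclusion holds.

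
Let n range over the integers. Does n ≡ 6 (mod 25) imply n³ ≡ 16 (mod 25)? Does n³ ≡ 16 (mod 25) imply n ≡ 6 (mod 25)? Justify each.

Both directions hold; the statement is true.

[⇐] Suppose n³ ≡ 16 (mod 25). The only residue r in {0, …, 24} with r³ ≡ 16 (mod 25) is r = 6, so n ≡ 6 (mod 25).

[⇒] Suppose n ≡ 6 (mod 25). Write n = 25j + 6. Then (25j + 6)³ = 15625j³ + 11250j² + 2700j + 216 = 25(625j³ + 450j² + 108j + 8) + 16, so n³ ≡ 16 (mod 25).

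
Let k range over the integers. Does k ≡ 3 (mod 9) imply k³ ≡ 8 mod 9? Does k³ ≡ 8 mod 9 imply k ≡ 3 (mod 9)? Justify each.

(→) This fails: take k = 3. Then 3 ≡ 3 (mod 9), but 3³ = 27 ≡ 0 (mod 9), not 8.

(←) This fails: take k = 2. Then 2³ = 8 ≡ 8 (mod 9), yet 2 ≡ 2 (mod 9), not 3.

Neither direction holds.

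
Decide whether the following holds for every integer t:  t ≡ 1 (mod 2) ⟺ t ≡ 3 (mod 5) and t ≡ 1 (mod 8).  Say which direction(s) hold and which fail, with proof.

(⇒) This fails: t = 1 gives 1 ≡ 1 (mod 2) but 1 ≡ 1 (mod 5), so the conjunction on the right does not hold.

(⇐) Conversely, if t ≡ 3 (mod 5) and t ≡ 1 (mod 8), then by the Chinese remainder theorem t ≡ 33 (mod 40). Since 33 ≡ 1 (mod 2) and 2 ∣ 40, we get t ≡ 1 (mod 2).

Only the converse holds.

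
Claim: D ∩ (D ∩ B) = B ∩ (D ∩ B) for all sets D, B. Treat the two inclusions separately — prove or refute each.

(⟹) Let x ∈ D ∩ (D ∩ B). Then x ∈ D ∩ B, from which x ∈ B ∩ (D ∩ B).

(⟸) Let x ∈ B ∩ (D ∩ B). Then x ∈ D ∩ B, from which x ∈ D ∩ (D ∩ B).

Both inclusions hold.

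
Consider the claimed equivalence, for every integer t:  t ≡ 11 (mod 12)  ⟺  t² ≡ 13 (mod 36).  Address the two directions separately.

[⇒] This fails: take t = 23. Then 23 ≡ 11 (mod 12), but 23² = 529 ≡ 25 (mod 36), not 13.

[⇐] This fails: take t = 7. Then 7² = 49 ≡ 13 (mod 36), yet 7 ≡ 7 (mod 12), not 11.

(⇒) fails and (⇐) fails.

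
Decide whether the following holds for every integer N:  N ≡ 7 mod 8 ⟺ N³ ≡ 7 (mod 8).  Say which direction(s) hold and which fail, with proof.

Equivalent; both directions hold.

[⇒] Suppose N ≡ 7 mod 8. Write N = 8j + 7. Then (8j + 7)³ = 512j³ + 1344j² + 1176j + 343 = 8(64j³ + 168j² + 147j + 42) + 7, so N³ ≡ 7 (mod 8).

[⇐] Conversely, suppose N³ ≡ 7 (mod 8). The only residue r in {0, …, 7} with r³ ≡ 7 (mod 8) is r = 7, so N ≡ 7 (mod 8).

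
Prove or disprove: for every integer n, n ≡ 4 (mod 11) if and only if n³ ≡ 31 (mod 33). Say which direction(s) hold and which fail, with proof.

The forward direction fails; the converse holds.

(⇐) The residues r modulo 33 with r³ ≡ 31 (mod 33) are exactly {4}, and each is ≡ 4 (mod 11).

(⇒) This fails: take n = 15. Then 15 ≡ 4 (mod 11), but 15³ = 3375 ≡ 9 (mod 33), not 31.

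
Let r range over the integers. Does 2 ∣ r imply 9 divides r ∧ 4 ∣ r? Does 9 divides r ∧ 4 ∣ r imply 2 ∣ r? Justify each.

[⇒] This fails: take r = 2. Certainly 2 ∣ 2, but 9 ∤ 2.

[⇐] Suppose 9 ∣ r and 4 ∣ r. Any common multiple of 9 and 4 is a multiple of their lcm; here gcd(9, 4) = 1, so lcm(9, 4) = 9·4 = 36, so 36 ∣ r. Since 2 ∣ 36, it follows that 2 ∣ r.

(⇒) fails; (⇐) holds.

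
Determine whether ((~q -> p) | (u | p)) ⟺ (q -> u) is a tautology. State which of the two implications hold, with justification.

[⇒] This fails. Under u = F, p = F, q = T, the left side is true but the right side is false.

[⇐] This fails. Under u = F, p = F, q = F, the left side is false but the right side is true.

Neither direction holds.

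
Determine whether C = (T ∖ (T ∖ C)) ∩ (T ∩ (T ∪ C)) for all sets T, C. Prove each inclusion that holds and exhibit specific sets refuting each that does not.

(⟹) This inclusion fails. Take T = ∅, C = {1}; then 1 ∈ C but 1 ∉ (T ∖ (T ∖ C)) ∩ (T ∩ (T ∪ C)).

(⟸) Let x ∈ (T ∖ (T ∖ C)) ∩ (T ∩ (T ∪ C)). Then x ∈ T ∩ C, from which x ∈ C.

Only the reverse inclusion holds.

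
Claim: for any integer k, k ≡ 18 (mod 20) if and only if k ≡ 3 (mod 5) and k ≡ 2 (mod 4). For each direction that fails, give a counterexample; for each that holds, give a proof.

[⇐] If k ≡ 3 (mod 5) and k ≡ 2 (mod 4), then by the Chinese remainder theorem k ≡ 18 (mod 20). This is exactly k ≡ 18 (mod 20).

[⇒] Suppose k ≡ 18 (mod 20); write k = 20j + 18. Since 5 ∣ 20, reducing mod 5 gives k ≡ 18 ≡ 3 (mod 5); since 4 ∣ 20, reducing mod 4 gives k ≡ 18 ≡ 2 (mod 4).

Both directions hold; the statement is true.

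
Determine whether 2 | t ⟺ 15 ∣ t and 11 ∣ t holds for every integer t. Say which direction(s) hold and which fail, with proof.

(⇒) fails and (⇐) fails.

(⟹) This fails: take t = 2. Certainly 2 ∣ 2, but 15 ∤ 2.

(⟸) This fails: take t = 165. Both 15 ∣ 165 and 11 ∣ 165, yet 165 is not a multiple of 2 (since 165 = 82·2 + 1), so 2 ∤ 165.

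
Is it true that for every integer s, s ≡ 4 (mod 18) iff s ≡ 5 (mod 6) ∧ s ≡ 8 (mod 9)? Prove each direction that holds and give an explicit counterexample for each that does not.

Both directions fail.

(→) This fails: s = 4 gives 4 ≡ 4 (mod 18) but 4 ≡ 4 (mod 6), so the conjunction on the right does not hold.

(←) This fails: s = 17 satisfies both congruences on the right (17 ≡ 5 mod 6 and 17 ≡ 8 mod 9) yet 17 ≡ 17 (mod 18), not 4.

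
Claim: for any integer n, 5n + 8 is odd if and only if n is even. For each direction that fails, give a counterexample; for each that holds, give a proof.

(⟹) This fails: n = 3 gives 5n + 8 = 23, which is odd, but 3 is odd, not even.

(⟸) This also fails: n = 4 is even, but 5n + 8 = 28 is even, not odd.

Both directions fail.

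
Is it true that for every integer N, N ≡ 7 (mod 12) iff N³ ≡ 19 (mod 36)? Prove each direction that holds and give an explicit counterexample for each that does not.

(⇒) Suppose N ≡ 7 (mod 12). Working modulo 36, N ∈ {7, 19, 31}; for each such r, r³ ≡ 19 (mod 36).

(⇐) Conversely, the residues r modulo 36 with r³ ≡ 19 (mod 36) are exactly {7, 19, 31}, and each is ≡ 7 (mod 12).

Both directions hold; the statement is true.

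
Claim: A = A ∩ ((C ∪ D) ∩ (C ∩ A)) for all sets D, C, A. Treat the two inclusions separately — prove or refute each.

Only the reverse inclusion holds.

Forward inclusion. This inclusion fails. Take D = ∅, C = ∅, A = {1}; then 1 ∈ A but 1 ∉ A ∩ ((C ∪ D) ∩ (C ∩ A)).

Reverse inclusion. Let x ∈ A ∩ ((C ∪ D) ∩ (C ∩ A)). Then either x ∈ C ∩ A and x ∉ D; or x ∈ D ∩ C ∩ A. In each case x ∈ A, so A ∩ ((C ∪ D) ∩ (C ∩ A)) ⊆ A.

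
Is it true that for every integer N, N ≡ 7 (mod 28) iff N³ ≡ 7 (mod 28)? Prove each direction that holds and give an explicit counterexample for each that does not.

(⇐) Suppose N³ ≡ 7 (mod 28). The only residue r in {0, …, 27} with r³ ≡ 7 (mod 28) is r = 7, so N ≡ 7 (mod 28).

(⇒) Suppose N ≡ 7 (mod 28). Write N = 28j + 7. Then (28j + 7)³ = 21952j³ + 16464j² + 4116j + 343 = 28(784j³ + 588j² + 147j + 12) + 7, so N³ ≡ 7 (mod 28).

Equivalent; both directions hold.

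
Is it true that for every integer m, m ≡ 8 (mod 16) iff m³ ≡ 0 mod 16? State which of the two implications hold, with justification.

The forward direction holds; the converse fails.

[⇐] This fails: take m = 0. Then 0³ = 0 ≡ 0 (mod 16), yet 0 ≡ 0 (mod 16), not 8.

[⇒] Suppose m ≡ 8 (mod 16). Write m = 16j + 8. Then (16j + 8)³ = 4096j³ + 6144j² + 3072j + 512 = 16(256j³ + 384j² + 192j + 32) + 0, so m³ ≡ 0 (mod 16).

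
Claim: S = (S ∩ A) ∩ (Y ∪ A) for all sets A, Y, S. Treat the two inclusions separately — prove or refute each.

(⟹) This inclusion fails. Take A = ∅, Y = ∅, S = {1}; then 1 ∈ S but 1 ∉ (S ∩ A) ∩ (Y ∪ A).

(⟸) Let x ∈ (S ∩ A) ∩ (Y ∪ A). Then either x ∈ A ∩ S and x ∉ Y; or x ∈ A ∩ Y ∩ S. In each case x ∈ S, so (S ∩ A) ∩ (Y ∪ A) ⊆ S.

(⊆) fails; (⊇) holds.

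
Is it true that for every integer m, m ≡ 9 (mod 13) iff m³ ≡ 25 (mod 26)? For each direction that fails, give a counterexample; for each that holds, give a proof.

(→) This fails: take m = 9. Then 9 ≡ 9 (mod 13), but 9³ = 729 ≡ 1 (mod 26), not 25.

(←) This fails: take m = 17. Then 17³ = 4913 ≡ 25 (mod 26), yet 17 ≡ 4 (mod 13), not 9.

Neither direction holds.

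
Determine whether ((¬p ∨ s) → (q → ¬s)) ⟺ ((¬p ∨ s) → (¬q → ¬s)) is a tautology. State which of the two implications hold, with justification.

[⇒] This fails. Under p = F, q = F, s = T, the left side is true but the right side is false.

[⇐] This fails. Under p = F, q = T, s = T, the left side is false but the right side is true.

(⇒) fails and (⇐) fails.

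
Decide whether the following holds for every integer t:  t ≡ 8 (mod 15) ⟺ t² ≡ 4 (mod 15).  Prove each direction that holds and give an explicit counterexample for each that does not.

(⇒) holds; (⇐) fails.

(←) This fails: take t = 2. Then 2² = 4 ≡ 4 (mod 15), yet 2 ≡ 2 (mod 15), not 8.

(→) Suppose t ≡ 8 (mod 15). Write t = 15j + 8. Then (15j + 8)² = 225j² + 240j + 64 = 15(15j² + 16j + 4) + 4, so t² ≡ 4 (mod 15).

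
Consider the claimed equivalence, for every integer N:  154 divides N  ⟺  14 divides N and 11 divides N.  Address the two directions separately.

(⇐) Suppose 14 ∣ N and 11 ∣ N. Any common multiple of 14 and 11 is a multiple of their lcm; here gcd(14, 11) = 1, so lcm(14, 11) = 14·11 = 154, so 154 ∣ N.

(⇒) If 154 ∣ N, write N = 154q. Since 154 = 11·14, N = 14·(11q), so 14 ∣ N; and since 154 = 14·11, N = 11·(14q), so 11 ∣ N.

Both directions hold.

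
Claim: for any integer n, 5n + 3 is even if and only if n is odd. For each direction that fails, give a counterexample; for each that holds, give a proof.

(⇒) Suppose 5n + 3 is even. Since 5 is odd, 5n and n have the same parity, so 5n + 3 ≡ n + 3 (mod 2). As 3 is odd, 5n + 3 is even exactly when n is odd. Thus n is odd.

(⇐) Conversely, suppose n is odd; write n = 2j + 1. Then 5n + 3 = 5·(2j + 1) + 3 = 2·5j + 8, which is even.

Both directions hold.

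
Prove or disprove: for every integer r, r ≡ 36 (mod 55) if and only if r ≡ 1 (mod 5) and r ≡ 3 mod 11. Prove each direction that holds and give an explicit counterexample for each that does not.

(⟹) Suppose r ≡ 36 (mod 55); write r = 55j + 36. Since 5 ∣ 55, reducing mod 5 gives r ≡ 36 ≡ 1 (mod 5); since 11 ∣ 55, reducing mod 11 gives r ≡ 36 ≡ 3 (mod 11).

(⟸) Conversely, if r ≡ 1 (mod 5) and r ≡ 3 (mod 11), then by the Chinese remainder theorem r ≡ 36 (mod 55). This is exactly r ≡ 36 (mod 55).

Equivalent; both directions hold.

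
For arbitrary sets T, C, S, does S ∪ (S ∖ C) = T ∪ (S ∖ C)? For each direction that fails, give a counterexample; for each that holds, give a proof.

Both inclusions fail.

(⟹) This inclusion fails. Take T = ∅, C = {1}, S = {1}; then 1 ∈ S ∪ (S ∖ C) but 1 ∉ T ∪ (S ∖ C).

(⟸) This inclusion fails. Take T = {1}, C = ∅, S = ∅; then 1 ∈ T ∪ (S ∖ C) but 1 ∉ S ∪ (S ∖ C).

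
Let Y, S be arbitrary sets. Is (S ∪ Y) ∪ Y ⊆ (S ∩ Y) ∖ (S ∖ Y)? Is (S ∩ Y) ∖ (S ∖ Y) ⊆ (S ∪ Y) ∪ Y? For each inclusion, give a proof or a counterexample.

(⟹) This inclusion fails. Take Y = {1}, S = ∅; then 1 ∈ (S ∪ Y) ∪ Y but 1 ∉ (S ∩ Y) ∖ (S ∖ Y).

(⟸) Let x ∈ (S ∩ Y) ∖ (S ∖ Y). Then x ∈ Y ∩ S, from which x ∈ (S ∪ Y) ∪ Y.

Only the reverse inclusion holds.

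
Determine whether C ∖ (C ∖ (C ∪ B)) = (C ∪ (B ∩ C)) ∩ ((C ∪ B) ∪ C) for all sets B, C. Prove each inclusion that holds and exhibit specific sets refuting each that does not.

Forward inclusion. Let x ∈ C ∖ (C ∖ (C ∪ B)). Then either x ∈ C and x ∉ B; or x ∈ B ∩ C. In each case x ∈ (C ∪ (B ∩ C)) ∩ ((C ∪ B) ∪ C), so C ∖ (C ∖ (C ∪ B)) ⊆ (C ∪ (B ∩ C)) ∩ ((C ∪ B) ∪ C).

Reverse inclusion. Let x ∈ (C ∪ (B ∩ C)) ∩ ((C ∪ B) ∪ C). Then either x ∈ C and x ∉ B; or x ∈ B ∩ C. In each case x ∈ C ∖ (C ∖ (C ∪ B)), so (C ∪ (B ∩ C)) ∩ ((C ∪ B) ∪ C) ⊆ C ∖ (C ∖ (C ∪ B)).

The two sets are equal.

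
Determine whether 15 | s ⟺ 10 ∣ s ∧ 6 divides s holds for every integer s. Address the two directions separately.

(→) This fails: take s = 15. Certainly 15 ∣ 15, but 10 ∤ 15.

(←) Suppose 10 ∣ s and 6 ∣ s. Any common multiple of 10 and 6 is a multiple of their lcm; here lcm(10, 6) = 10·6/gcd(10, 6) = 60/2 = 30, so 30 ∣ s. Since 15 ∣ 30, it follows that 15 ∣ s.

The forward direction fails; the converse holds.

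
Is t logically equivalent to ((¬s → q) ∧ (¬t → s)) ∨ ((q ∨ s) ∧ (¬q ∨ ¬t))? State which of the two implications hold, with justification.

Neither direction holds.

(⟹) This fails. Under s = F, q = F, t = T, the left side is true but the right side is false.

(⟸) This fails. Under s = T, q = F, t = F, the left side is false but the right side is true.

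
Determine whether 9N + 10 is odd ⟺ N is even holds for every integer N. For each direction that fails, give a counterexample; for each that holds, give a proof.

Neither direction holds.

Forward direction. This fails: N = 5 gives 9N + 10 = 55, which is odd, but 5 is odd, not even.

Converse. This also fails: N = 6 is even, but 9N + 10 = 64 is even, not odd.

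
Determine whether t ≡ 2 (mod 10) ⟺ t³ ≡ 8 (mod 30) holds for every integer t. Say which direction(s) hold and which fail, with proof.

The forward direction fails; the converse holds.

Converse. The residues r modulo 30 with r³ ≡ 8 (mod 30) are exactly {2}, and each is ≡ 2 (mod 10).

Forward direction. This fails: take t = 12. Then 12 ≡ 2 (mod 10), but 12³ = 1728 ≡ 18 (mod 30), not 8.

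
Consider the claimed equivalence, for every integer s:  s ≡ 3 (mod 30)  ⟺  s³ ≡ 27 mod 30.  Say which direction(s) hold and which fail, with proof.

Forward direction. Suppose s ≡ 3 (mod 30). Write s = 30j + 3. Then (30j + 3)³ = 27000j³ + 8100j² + 810j + 27 = 30(900j³ + 270j² + 27j) + 27, so s³ ≡ 27 (mod 30).

Converse. Suppose s³ ≡ 27 (mod 30). The only residue r in {0, …, 29} with r³ ≡ 27 (mod 30) is r = 3, so s ≡ 3 (mod 30).

Both directions hold; the statement is true.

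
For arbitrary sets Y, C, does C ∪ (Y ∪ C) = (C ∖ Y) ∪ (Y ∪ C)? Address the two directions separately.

Forward inclusion. Let x ∈ C ∪ (Y ∪ C). Then either x ∈ Y and x ∉ C; or x ∈ C and x ∉ Y; or x ∈ Y ∩ C. In each case x ∈ (C ∖ Y) ∪ (Y ∪ C), so C ∪ (Y ∪ C) ⊆ (C ∖ Y) ∪ (Y ∪ C).

Reverse inclusion. Let x ∈ (C ∖ Y) ∪ (Y ∪ C). Then either x ∈ Y and x ∉ C; or x ∈ C and x ∉ Y; or x ∈ Y ∩ C. In each case x ∈ C ∪ (Y ∪ C), so (C ∖ Y) ∪ (Y ∪ C) ⊆ C ∪ (Y ∪ C).

Both inclusions hold.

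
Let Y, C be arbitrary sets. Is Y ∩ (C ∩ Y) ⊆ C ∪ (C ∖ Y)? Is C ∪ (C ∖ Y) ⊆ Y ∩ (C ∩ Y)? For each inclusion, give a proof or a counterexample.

(⊆) holds; (⊇) fails.

(⟹) Let x ∈ Y ∩ (C ∩ Y). Then x ∈ Y ∩ C, from which x ∈ C ∪ (C ∖ Y).

(⟸) This inclusion fails. Take Y = ∅, C = {1}; then 1 ∈ C ∪ (C ∖ Y) but 1 ∉ Y ∩ (C ∩ Y).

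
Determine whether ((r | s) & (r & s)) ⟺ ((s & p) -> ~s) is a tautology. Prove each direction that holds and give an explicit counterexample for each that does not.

(→) This fails. Under s = T, r = T, p = T, the left side is true but the right side is false.

(←) This fails. Under s = F, r = F, p = F, the left side is false but the right side is true.

Neither implication holds.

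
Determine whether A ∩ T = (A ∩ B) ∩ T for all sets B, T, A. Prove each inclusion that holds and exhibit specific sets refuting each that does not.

(⟸) Let x ∈ (A ∩ B) ∩ T. Then x ∈ B ∩ T ∩ A, from which x ∈ A ∩ T.

(⟹) This inclusion fails. Take B = ∅, T = {1}, A = {1}; then 1 ∈ A ∩ T but 1 ∉ (A ∩ B) ∩ T.

(⊆) fails; (⊇) holds.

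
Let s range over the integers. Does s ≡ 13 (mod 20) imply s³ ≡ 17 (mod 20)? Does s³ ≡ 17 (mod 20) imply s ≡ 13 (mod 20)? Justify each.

Forward direction. Suppose s ≡ 13 (mod 20). Write s = 20j + 13. Then (20j + 13)³ = 8000j³ + 15600j² + 10140j + 2197 = 20(400j³ + 780j² + 507j + 109) + 17, so s³ ≡ 17 (mod 20).

Converse. Suppose s³ ≡ 17 (mod 20). The only residue r in {0, …, 19} with r³ ≡ 17 (mod 20) is r = 13, so s ≡ 13 (mod 20).

Both implications hold.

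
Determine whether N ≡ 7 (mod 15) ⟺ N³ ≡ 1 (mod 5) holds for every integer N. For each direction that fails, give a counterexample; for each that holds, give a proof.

Both directions fail.

(⟹) This fails: take N = 7. Then 7 ≡ 7 (mod 15), but 7³ = 343 ≡ 3 (mod 5), not 1.

(⟸) This fails: take N = 1. Then 1³ = 1 ≡ 1 (mod 5), yet 1 ≡ 1 (mod 15), not 7.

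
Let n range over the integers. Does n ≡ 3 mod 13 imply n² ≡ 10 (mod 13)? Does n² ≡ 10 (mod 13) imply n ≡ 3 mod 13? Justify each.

(⟹) This fails: take n = 3. Then 3 ≡ 3 (mod 13), but 3² = 9 ≡ 9 (mod 13), not 10.

(⟸) This fails: take n = 6. Then 6² = 36 ≡ 10 (mod 13), yet 6 ≡ 6 (mod 13), not 3.

(⇒) fails and (⇐) fails.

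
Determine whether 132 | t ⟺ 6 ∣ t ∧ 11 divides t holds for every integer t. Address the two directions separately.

Only the forward direction holds.

(⇒) If 132 ∣ t, write t = 132q. Since 132 = 22·6, t = 6·(22q), so 6 ∣ t; and since 132 = 12·11, t = 11·(12q), so 11 ∣ t.

(⇐) This fails: take t = 66. Both 6 ∣ 66 and 11 ∣ 66, yet 66 is not a multiple of 132 (since 66 = 0·132 + 66), so 132 ∤ 66.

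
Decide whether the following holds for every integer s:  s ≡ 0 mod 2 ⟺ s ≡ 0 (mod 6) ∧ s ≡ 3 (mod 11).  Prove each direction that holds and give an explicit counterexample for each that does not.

(⇒) This fails: s = 0 gives 0 ≡ 0 (mod 2) but 0 ≡ 0 (mod 11), so the conjunction on the right does not hold.

(⇐) Conversely, if s ≡ 0 (mod 6) and s ≡ 3 (mod 11), then by the Chinese remainder theorem s ≡ 36 (mod 66). Since 36 ≡ 0 (mod 2) and 2 ∣ 66, we get s ≡ 0 (mod 2).

Not equivalent: only (⇐) holds.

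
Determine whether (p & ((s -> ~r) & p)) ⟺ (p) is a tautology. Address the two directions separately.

Not equivalent: only (⇒) holds.

[⇒] Assume the antecedent. If r is true, the antecedent forces (r = T, s = F, p = T), and p holds there. If r is false, the antecedent forces (r = F, s = F, p = T) or (r = F, s = T, p = T), and p holds there. Either way p holds.

[⇐] This fails. Under r = T, s = T, p = T, the left side is false but the right side is true.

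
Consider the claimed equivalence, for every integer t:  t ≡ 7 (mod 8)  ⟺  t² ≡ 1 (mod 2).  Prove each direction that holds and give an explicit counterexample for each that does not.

(⇒) Suppose t ≡ 7 (mod 8). Then t² ≡ 7² = 49 (mod 8), and since 2 ∣ 8, also t² ≡ 1 (mod 2).

(⇐) This fails: take t = 1. Then 1² = 1 ≡ 1 (mod 2), yet 1 ≡ 1 (mod 8), not 7.

Not equivalent: only (⇒) holds.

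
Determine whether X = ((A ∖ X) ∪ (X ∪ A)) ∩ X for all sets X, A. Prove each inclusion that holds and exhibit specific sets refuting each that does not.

The two sets are equal.

Forward inclusion. Let x ∈ X. Then either x ∈ X and x ∉ A; or x ∈ X ∩ A. In each case x ∈ ((A ∖ X) ∪ (X ∪ A)) ∩ X, so X ⊆ ((A ∖ X) ∪ (X ∪ A)) ∩ X.

Reverse inclusion. Let x ∈ ((A ∖ X) ∪ (X ∪ A)) ∩ X. Then either x ∈ X and x ∉ A; or x ∈ X ∩ A. In each case x ∈ X, so ((A ∖ X) ∪ (X ∪ A)) ∩ X ⊆ X.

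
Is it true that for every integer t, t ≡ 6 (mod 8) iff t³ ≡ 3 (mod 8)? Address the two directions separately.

(→) This fails: take t = 6. Then 6 ≡ 6 (mod 8), but 6³ = 216 ≡ 0 (mod 8), not 3.

(←) This fails: take t = 3. Then 3³ = 27 ≡ 3 (mod 8), yet 3 ≡ 3 (mod 8), not 6.

Neither direction holds.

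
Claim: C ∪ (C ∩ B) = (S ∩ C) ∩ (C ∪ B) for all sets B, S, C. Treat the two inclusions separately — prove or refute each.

Only the reverse inclusion holds.

Reverse inclusion. Let x ∈ (S ∩ C) ∩ (C ∪ B). Then either x ∈ S ∩ C and x ∉ B; or x ∈ B ∩ S ∩ C. In each case x ∈ C ∪ (C ∩ B), so (S ∩ C) ∩ (C ∪ B) ⊆ C ∪ (C ∩ B).

Forward inclusion. This inclusion fails. Take B = ∅, S = ∅, C = {1}; then 1 ∈ C ∪ (C ∩ B) but 1 ∉ (S ∩ C) ∩ (C ∪ B).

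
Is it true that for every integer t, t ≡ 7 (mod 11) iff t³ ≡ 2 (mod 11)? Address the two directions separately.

Both directions hold; the statement is true.

(⇐) Suppose t³ ≡ 2 (mod 11). The only residue r in {0, …, 10} with r³ ≡ 2 (mod 11) is r = 7, so t ≡ 7 (mod 11).

(⇒) Suppose t ≡ 7 (mod 11). Write t = 11j + 7. Then (11j + 7)³ = 1331j³ + 2541j² + 1617j + 343 = 11(121j³ + 231j² + 147j + 31) + 2, so t³ ≡ 2 (mod 11).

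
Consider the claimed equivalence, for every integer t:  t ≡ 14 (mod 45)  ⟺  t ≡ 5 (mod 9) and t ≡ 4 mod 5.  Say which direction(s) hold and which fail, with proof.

The biconditional holds.

(⇐) If t ≡ 5 (mod 9) and t ≡ 4 (mod 5), then by the Chinese remainder theorem t ≡ 14 (mod 45). This is exactly t ≡ 14 (mod 45).

(⇒) Suppose t ≡ 14 (mod 45); write t = 45j + 14. Since 9 ∣ 45, reducing mod 9 gives t ≡ 14 ≡ 5 (mod 9); since 5 ∣ 45, reducing mod 5 gives t ≡ 14 ≡ 4 (mod 5).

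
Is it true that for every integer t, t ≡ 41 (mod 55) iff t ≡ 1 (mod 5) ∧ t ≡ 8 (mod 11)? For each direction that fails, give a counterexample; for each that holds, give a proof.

(→) Suppose t ≡ 41 (mod 55); write t = 55j + 41. Since 5 ∣ 55, reducing mod 5 gives t ≡ 41 ≡ 1 (mod 5); since 11 ∣ 55, reducing mod 11 gives t ≡ 41 ≡ 8 (mod 11).

(←) Conversely, if t ≡ 1 (mod 5) and t ≡ 8 (mod 11), then by the Chinese remainder theorem t ≡ 41 (mod 55). This is exactly t ≡ 41 (mod 55).

Equivalent; both directions hold.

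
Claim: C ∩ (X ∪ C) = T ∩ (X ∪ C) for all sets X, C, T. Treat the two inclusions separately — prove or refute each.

(⊆) fails and (⊇) fails.

Forward inclusion. This inclusion fails. Take X = ∅, C = {1}, T = ∅; then 1 ∈ C ∩ (X ∪ C) but 1 ∉ T ∩ (X ∪ C).

Reverse inclusion. This inclusion fails. Take X = {1}, C = ∅, T = {1}; then 1 ∈ T ∩ (X ∪ C) but 1 ∉ C ∩ (X ∪ C).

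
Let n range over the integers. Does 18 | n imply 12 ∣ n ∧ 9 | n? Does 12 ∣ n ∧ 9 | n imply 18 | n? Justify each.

(⇒) This fails: take n = 18. Certainly 18 ∣ 18, but 12 ∤ 18.

(⇐) Suppose 12 ∣ n and 9 ∣ n. Any common multiple of 12 and 9 is a multiple of their lcm; here lcm(12, 9) = 12·9/gcd(12, 9) = 108/3 = 36, so 36 ∣ n. Since 18 ∣ 36, it follows that 18 ∣ n.

Only the reverse direction holds.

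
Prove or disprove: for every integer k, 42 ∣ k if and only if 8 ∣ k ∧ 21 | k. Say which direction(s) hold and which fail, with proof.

Only the converse holds.

(⇐) Suppose 8 ∣ k and 21 ∣ k. Any common multiple of 8 and 21 is a multiple of their lcm; here gcd(8, 21) = 1, so lcm(8, 21) = 8·21 = 168, so 168 ∣ k. Since 42 ∣ 168, it follows that 42 ∣ k.

(⇒) This fails: take k = 42. Certainly 42 ∣ 42, but 8 ∤ 42.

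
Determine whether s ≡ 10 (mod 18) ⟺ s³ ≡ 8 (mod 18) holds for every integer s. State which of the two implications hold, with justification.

Both directions fail.

(⇒) This fails: take s = 10. Then 10 ≡ 10 (mod 18), but 10³ = 1000 ≡ 10 (mod 18), not 8.

(⇐) This fails: take s = 2. Then 2³ = 8 ≡ 8 (mod 18), yet 2 ≡ 2 (mod 18), not 10.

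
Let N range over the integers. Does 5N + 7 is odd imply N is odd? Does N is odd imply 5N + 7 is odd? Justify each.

Forward direction. This fails: N = 2 gives 5N + 7 = 17, which is odd, but 2 is even, not odd.

Converse. This also fails: N = 3 is odd, but 5N + 7 = 22 is even, not odd.

Neither direction holds.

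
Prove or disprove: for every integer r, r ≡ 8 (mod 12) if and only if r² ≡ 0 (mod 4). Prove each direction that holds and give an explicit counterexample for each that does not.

Forward direction. Suppose r ≡ 8 (mod 12). Then r² ≡ 8² = 64 (mod 12), and since 4 ∣ 12, also r² ≡ 0 (mod 4).

Converse. This fails: take r = 0. Then 0² = 0 ≡ 0 (mod 4), yet 0 ≡ 0 (mod 12), not 8.

Not equivalent: only (⇒) holds.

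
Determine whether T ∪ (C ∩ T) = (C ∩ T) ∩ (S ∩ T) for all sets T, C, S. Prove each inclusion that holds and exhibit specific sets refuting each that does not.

The sets are not equal: only the reverse inclusion holds.

Reverse inclusion. Let x ∈ (C ∩ T) ∩ (S ∩ T). Then x ∈ T ∩ C ∩ S, from which x ∈ T ∪ (C ∩ T).

Forward inclusion. This inclusion fails. Take T = {1}, C = ∅, S = ∅; then 1 ∈ T ∪ (C ∩ T) but 1 ∉ (C ∩ T) ∩ (S ∩ T).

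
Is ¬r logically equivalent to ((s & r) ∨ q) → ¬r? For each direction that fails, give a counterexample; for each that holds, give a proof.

Only the forward direction holds.

Forward direction. Assume the antecedent. If r is true, the antecedent cannot hold. If r is false, ((s & r) ∨ q) → ¬r reduces to true regardless of the other variables. Either way ((s & r) ∨ q) → ¬r holds.

Converse. This fails. Under r = T, s = F, q = F, the left side is false but the right side is true.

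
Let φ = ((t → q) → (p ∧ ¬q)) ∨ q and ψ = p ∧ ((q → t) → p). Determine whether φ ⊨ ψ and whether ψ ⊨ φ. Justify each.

(⇒) fails; (⇐) holds.

[⇒] This fails. Under q = T, p = F, t = F, the left side is true but the right side is false.

[⇐] Assume the antecedent. If q is true, ((t → q) → (p ∧ ¬q)) ∨ q reduces to true regardless of the other variables. If q is false, the antecedent forces (q = F, p = T, t = F) or (q = F, p = T, t = T), and ((t → q) → (p ∧ ¬q)) ∨ q holds there. Either way ((t → q) → (p ∧ ¬q)) ∨ q holds.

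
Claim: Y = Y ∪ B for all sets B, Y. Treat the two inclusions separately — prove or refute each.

(⟸) This inclusion fails. Take B = {1}, Y = ∅; then 1 ∈ Y ∪ B but 1 ∉ Y.

(⟹) Let x ∈ Y. Then either x ∈ Y and x ∉ B; or x ∈ B ∩ Y. In each case x ∈ Y ∪ B, so Y ⊆ Y ∪ B.

(⊆) holds; (⊇) fails.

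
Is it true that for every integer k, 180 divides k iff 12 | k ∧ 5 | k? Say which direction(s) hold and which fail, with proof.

Forward direction. If 180 ∣ k, write k = 180q. Since 180 = 15·12, k = 12·(15q), so 12 ∣ k; and since 180 = 36·5, k = 5·(36q), so 5 ∣ k.

Converse. This fails: take k = 60. Both 12 ∣ 60 and 5 ∣ 60, yet 60 is not a multiple of 180 (since 60 = 0·180 + 60), so 180 ∤ 60.

Only the forward direction holds.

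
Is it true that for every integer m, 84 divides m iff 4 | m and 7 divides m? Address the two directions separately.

[⇒] If 84 ∣ m, write m = 84q. Since 84 = 21·4, m = 4·(21q), so 4 ∣ m; and since 84 = 12·7, m = 7·(12q), so 7 ∣ m.

[⇐] This fails: take m = 28. Both 4 ∣ 28 and 7 ∣ 28, yet 28 is not a multiple of 84 (since 28 = 0·84 + 28), so 84 ∤ 28.

Not equivalent: only (⇒) holds.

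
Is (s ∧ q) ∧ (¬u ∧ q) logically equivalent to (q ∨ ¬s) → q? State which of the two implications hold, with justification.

Only the forward direction holds.

(⇒) Assume the antecedent. If u is true, the antecedent cannot hold. If u is false, the antecedent forces (u = F, s = T, q = T), and (q ∨ ¬s) → q holds there. Either way (q ∨ ¬s) → q holds.

(⇐) This fails. Under u = F, s = T, q = F, the left side is false but the right side is true.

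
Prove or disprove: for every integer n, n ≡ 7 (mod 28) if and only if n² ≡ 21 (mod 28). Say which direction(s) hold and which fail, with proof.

Only the forward implication holds.

[⇒] Suppose n ≡ 7 (mod 28). Write n = 28j + 7. Then (28j + 7)² = 784j² + 392j + 49 = 28(28j² + 14j + 1) + 21, so n² ≡ 21 (mod 28).

[⇐] This fails: take n = 21. Then 21² = 441 ≡ 21 (mod 28), yet 21 ≡ 21 (mod 28), not 7.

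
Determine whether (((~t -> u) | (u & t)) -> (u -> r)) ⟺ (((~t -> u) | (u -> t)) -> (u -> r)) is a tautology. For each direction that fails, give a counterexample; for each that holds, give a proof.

The biconditional holds.

Forward direction. Assume the antecedent. If r is true, the consequent reduces to true regardless of the other variables. If r is false, the antecedent forces (r = F, t = F, u = F) or (r = F, t = T, u = F), and the consequent holds there. Either way the consequent holds.

Converse. Assume the antecedent. If r is true, the consequent reduces to true regardless of the other variables. If r is false, the antecedent forces (r = F, t = F, u = F) or (r = F, t = T, u = F), and the consequent holds there. Either way the consequent holds.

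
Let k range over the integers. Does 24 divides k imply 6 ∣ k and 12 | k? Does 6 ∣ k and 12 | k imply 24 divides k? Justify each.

(→) If 24 ∣ k, write k = 24q. Since 24 = 4·6, k = 6·(4q), so 6 ∣ k; and since 24 = 2·12, k = 12·(2q), so 12 ∣ k.

(←) This fails: take k = 12. Both 6 ∣ 12 and 12 ∣ 12, yet 12 is not a multiple of 24 (since 12 = 0·24 + 12), so 24 ∤ 12.

The forward direction holds; the converse fails.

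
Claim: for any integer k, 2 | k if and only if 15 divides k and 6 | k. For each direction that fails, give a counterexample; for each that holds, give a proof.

[⇐] Suppose 15 ∣ k and 6 ∣ k. Any common multiple of 15 and 6 is a multiple of their lcm; here lcm(15, 6) = 15·6/gcd(15, 6) = 90/3 = 30, so 30 ∣ k. Since 2 ∣ 30, it follows that 2 ∣ k.

[⇒] This fails: take k = 2. Certainly 2 ∣ 2, but 15 ∤ 2.

Not equivalent: only (⇐) holds.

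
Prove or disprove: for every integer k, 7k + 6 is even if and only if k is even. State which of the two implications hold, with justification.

(→) Suppose 7k + 6 is even. Since 7 is odd, 7k and k have the same parity, so 7k + 6 ≡ k + 6 (mod 2). As 6 is even, 7k + 6 is even exactly when k is even. Thus k is even.

(←) Conversely, suppose k is even; write k = 2j. Then 7k + 6 = 7·(2j) + 6 = 2·7j + 6, which is even.

Both directions hold.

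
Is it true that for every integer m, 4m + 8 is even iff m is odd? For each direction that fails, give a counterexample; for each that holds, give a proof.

(⇒) This fails: take m = 4. Then 4m + 8 = 24, which is even, yet m = 4 is even, not odd.

(⇐) Suppose m is odd. Since 4 is even, 4m is even for every m, so 4m + 8 has the same parity as 8, which is even. Hence 4m + 8 is even.

The forward direction fails; the converse holds.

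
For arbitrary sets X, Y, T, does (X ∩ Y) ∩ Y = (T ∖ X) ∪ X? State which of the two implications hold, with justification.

Reverse inclusion. This inclusion fails. Take X = {1}, Y = ∅, T = ∅; then 1 ∈ (T ∖ X) ∪ X but 1 ∉ (X ∩ Y) ∩ Y.

Forward inclusion. Let x ∈ (X ∩ Y) ∩ Y. Then either x ∈ X ∩ Y and x ∉ T; or x ∈ X ∩ Y ∩ T. In each case x ∈ (T ∖ X) ∪ X, so (X ∩ Y) ∩ Y ⊆ (T ∖ X) ∪ X.

The sets are not equal: only the forward inclusion holds.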